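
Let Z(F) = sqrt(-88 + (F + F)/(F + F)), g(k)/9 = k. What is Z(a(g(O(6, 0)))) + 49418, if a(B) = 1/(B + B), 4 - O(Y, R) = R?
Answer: 49418 + I*sqrt(87) ≈ 49418.0 + 9.3274*I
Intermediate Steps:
O(Y, R) = 4 - R
g(k) = 9*k
a(B) = 1/(2*B)
Z(F) = I*sqrt(87) (Z(F) = sqrt(-88 + (2*F)/((2*F))) = sqrt(-88 + (2*F)*(1/(2*F))) = sqrt(-88 + 1) = sqrt(-87) = I*sqrt(87))
Z(a(g(O(6, 0)))) + 49418 = I*sqrt(87) + 49418 = 49418 + I*sqrt(87)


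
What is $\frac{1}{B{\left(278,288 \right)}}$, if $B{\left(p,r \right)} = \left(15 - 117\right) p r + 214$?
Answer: $- \frac{1}{8166314} \approx -1.2245 \cdot 10^{-7}$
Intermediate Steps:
$B{\left(p,r \right)} = 214 - 102 p r$ ($B{\left(p,r \right)} = \left(15 - 117\right) p r + 214 = - 102 p r + 214 = 214 - 102 p r$)
$\frac{1}{B{\left(278,288 \right)}} = \frac{1}{214 - 28356 \cdot 288} = \frac{1}{214 - 8166528} = \frac{1}{-8166314} = - \frac{1}{8166314}$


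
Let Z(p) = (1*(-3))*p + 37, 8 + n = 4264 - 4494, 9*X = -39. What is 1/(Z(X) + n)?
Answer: -1/188 ≈ -0.0053191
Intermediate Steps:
X = -13/3 (X = (1/9)*(-39) = -13/3 ≈ -4.3333)
n = -238 (n = -8 + (4264 - 4494) = -8 - 230 = -238)
Z(p) = 37 - 3*p (Z(p) = -3*p + 37 = 37 - 3*p)
1/(Z(X) + n) = 1/((37 - 3*(-13/3)) - 238) = 1/((37 + 13) - 238) = 1/(50 - 238) = 1/(-188) = -1/188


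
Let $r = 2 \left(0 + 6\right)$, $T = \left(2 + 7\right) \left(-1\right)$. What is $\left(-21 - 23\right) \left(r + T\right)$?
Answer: $-132$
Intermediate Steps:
$T = -9$ ($T = 9 \left(-1\right) = -9$)
$r = 12$ ($r = 2 \cdot 6 = 12$)
$\left(-21 - 23\right) \left(r + T\right) = \left(-21 - 23\right) \left(12 - 9\right) = \left(-21 - 23\right) 3 = \left(-44\right) 3 = -132$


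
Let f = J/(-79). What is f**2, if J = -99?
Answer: 9801/6241 ≈ 1.5704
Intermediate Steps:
f = 99/79 (f = -99/(-79) = -99*(-1/79) = 99/79 ≈ 1.2532)
f**2 = (99/79)**2 = 9801/6241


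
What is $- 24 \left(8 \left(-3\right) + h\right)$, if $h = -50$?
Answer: $1776$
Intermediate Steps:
$- 24 \left(8 \left(-3\right) + h\right) = - 24 \left(8 \left(-3\right) - 50\right) = - 24 \left(-24 - 50\right) = \left(-24\right) \left(-74\right) = 1776$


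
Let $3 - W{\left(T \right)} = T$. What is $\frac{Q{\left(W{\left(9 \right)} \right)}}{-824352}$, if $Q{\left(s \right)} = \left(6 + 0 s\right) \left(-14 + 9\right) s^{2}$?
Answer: $\frac{45}{34348} \approx 0.0013101$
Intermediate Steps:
$W{\left(T \right)} = 3 - T$
$Q{\left(s \right)} = - 30 s^{2}$ ($Q{\left(s \right)} = \left(6 + 0\right) \left(-5\right) s^{2} = 6 \left(-5\right) s^{2} = - 30 s^{2}$)
$\frac{Q{\left(W{\left(9 \right)} \right)}}{-824352} = \frac{\left(-30\right) \left(3 - 9\right)^{2}}{-824352} = - 30 \left(3 - 9\right)^{2} \left(- \frac{1}{824352}\right) = - 30 \left(-6\right)^{2} \left(- \frac{1}{824352}\right) = \left(-30\right) 36 \left(- \frac{1}{824352}\right) = \left(-1080\right) \left(- \frac{1}{824352}\right) = \frac{45}{34348}$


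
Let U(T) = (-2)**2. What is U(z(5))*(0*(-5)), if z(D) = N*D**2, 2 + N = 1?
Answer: 0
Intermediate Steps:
N = -1 (N = -2 + 1 = -1)
z(D) = -D**2
U(T) = 4
U(z(5))*(0*(-5)) = 4*(0*(-5)) = 4*0 = 0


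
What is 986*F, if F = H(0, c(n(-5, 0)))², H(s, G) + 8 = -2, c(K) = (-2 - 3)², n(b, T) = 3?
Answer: 98600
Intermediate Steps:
c(K) = 25 (c(K) = (-5)² = 25)
H(s, G) = -10 (H(s, G) = -8 - 2 = -10)
F = 100 (F = (-10)² = 100)
986*F = 986*100 = 98600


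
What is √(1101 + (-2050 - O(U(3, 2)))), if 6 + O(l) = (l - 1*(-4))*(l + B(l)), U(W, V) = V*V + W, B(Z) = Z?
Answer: I*√1097 ≈ 33.121*I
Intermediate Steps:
U(W, V) = W + V² (U(W, V) = V² + W = W + V²)
O(l) = -6 + 2*l*(4 + l) (O(l) = -6 + (l - 1*(-4))*(l + l) = -6 + (l + 4)*(2*l) = -6 + (4 + l)*(2*l) = -6 + 2*l*(4 + l))
√(1101 + (-2050 - O(U(3, 2)))) = √(1101 + (-2050 - (-6 + 2*(3 + 2²)² + 8*(3 + 2²)))) = √(1101 + (-2050 - (-6 + 2*(3 + 4)² + 8*(3 + 4)))) = √(1101 + (-2050 - (-6 + 2*7² + 8*7))) = √(1101 + (-2050 - (-6 + 2*49 + 56))) = √(1101 + (-2050 - (-6 + 98 + 56))) = √(1101 + (-2050 - 1*148)) = √(1101 + (-2050 - 148)) = √(1101 - 2198) = √(-1097) = I*√1097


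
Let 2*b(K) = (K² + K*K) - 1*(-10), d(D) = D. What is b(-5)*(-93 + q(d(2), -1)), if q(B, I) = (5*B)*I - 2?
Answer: -3150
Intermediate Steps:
q(B, I) = -2 + 5*B*I (q(B, I) = 5*B*I - 2 = -2 + 5*B*I)
b(K) = 5 + K² (b(K) = ((K² + K*K) - 1*(-10))/2 = ((K² + K²) + 10)/2 = (2*K² + 10)/2 = (10 + 2*K²)/2 = 5 + K²)
b(-5)*(-93 + q(d(2), -1)) = (5 + (-5)²)*(-93 + (-2 + 5*2*(-1))) = (5 + 25)*(-93 + (-2 - 10)) = 30*(-93 - 12) = 30*(-105) = -3150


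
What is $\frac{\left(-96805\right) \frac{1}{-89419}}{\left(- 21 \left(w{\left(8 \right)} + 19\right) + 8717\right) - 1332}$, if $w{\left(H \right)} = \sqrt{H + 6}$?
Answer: $\frac{48305695}{311676452087} + \frac{290415 \sqrt{14}}{623352904174} \approx 0.00015673$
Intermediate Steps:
$w{\left(H \right)} = \sqrt{6 + H}$
$\frac{\left(-96805\right) \frac{1}{-89419}}{\left(- 21 \left(w{\left(8 \right)} + 19\right) + 8717\right) - 1332} = \frac{\left(-96805\right) \frac{1}{-89419}}{\left(- 21 \left(\sqrt{6 + 8} + 19\right) + 8717\right) - 1332} = \frac{\left(-96805\right) \left(- \frac{1}{89419}\right)}{\left(- 21 \left(\sqrt{14} + 19\right) + 8717\right) - 1332} = \frac{96805}{89419 \left(\left(- 21 \left(19 + \sqrt{14}\right) + 8717\right) - 1332\right)} = \frac{96805}{89419 \left(\left(\left(-399 - 21 \sqrt{14}\right) + 8717\right) - 1332\right)} = \frac{96805}{89419 \left(\left(8318 - 21 \sqrt{14}\right) - 1332\right)} = \frac{96805}{89419 \left(6986 - 21 \sqrt{14}\right)}$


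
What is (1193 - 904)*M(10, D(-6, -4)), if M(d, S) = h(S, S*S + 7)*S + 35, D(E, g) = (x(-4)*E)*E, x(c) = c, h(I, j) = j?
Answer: -863230573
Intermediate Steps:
D(E, g) = -4*E² (D(E, g) = (-4*E)*E = -4*E²)
M(d, S) = 35 + S*(7 + S²) (M(d, S) = (S*S + 7)*S + 35 = (S² + 7)*S + 35 = (7 + S²)*S + 35 = S*(7 + S²) + 35 = 35 + S*(7 + S²))
(1193 - 904)*M(10, D(-6, -4)) = (1193 - 904)*(35 + (-4*(-6)²)*(7 + (-4*(-6)²)²)) = 289*(35 + (-4*36)*(7 + (-4*36)²)) = 289*(35 - 144*(7 + (-144)²)) = 289*(35 - 144*(7 + 20736)) = 289*(35 - 144*20743) = 289*(35 - 2986992) = 289*(-2986957) = -863230573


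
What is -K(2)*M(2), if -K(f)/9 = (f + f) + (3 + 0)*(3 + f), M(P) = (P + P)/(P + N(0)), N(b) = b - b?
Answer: 342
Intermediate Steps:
N(b) = 0
M(P) = 2 (M(P) = (P + P)/(P + 0) = (2*P)/P = 2)
K(f) = -81 - 45*f (K(f) = -9*((f + f) + (3 + 0)*(3 + f)) = -9*(2*f + 3*(3 + f)) = -9*(2*f + (9 + 3*f)) = -9*(9 + 5*f) = -81 - 45*f)
-K(2)*M(2) = -(-81 - 45*2)*2 = -(-81 - 90)*2 = -(-171)*2 = -1*(-342) = 342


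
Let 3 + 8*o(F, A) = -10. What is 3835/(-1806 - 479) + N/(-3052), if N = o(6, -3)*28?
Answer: -662883/398504 ≈ -1.6634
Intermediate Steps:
o(F, A) = -13/8 (o(F, A) = -3/8 + (1/8)*(-10) = -3/8 - 5/4 = -13/8)
N = -91/2 (N = -13/8*28 = -91/2 ≈ -45.500)
3835/(-1806 - 479) + N/(-3052) = 3835/(-1806 - 479) - 91/2/(-3052) = 3835/(-2285) - 91/2*(-1/3052) = 3835*(-1/2285) + 13/872 = -767/457 + 13/872 = -662883/398504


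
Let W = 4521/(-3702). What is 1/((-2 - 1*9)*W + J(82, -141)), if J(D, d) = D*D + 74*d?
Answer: -1234/4561563 ≈ -0.00027052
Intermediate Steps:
J(D, d) = D² + 74*d
W = -1507/1234 (W = 4521*(-1/3702) = -1507/1234 ≈ -1.2212)
1/((-2 - 1*9)*W + J(82, -141)) = 1/((-2 - 1*9)*(-1507/1234) + (82² + 74*(-141))) = 1/((-2 - 9)*(-1507/1234) + (6724 - 10434)) = 1/(-11*(-1507/1234) - 3710) = 1/(16577/1234 - 3710) = 1/(-4561563/1234) = -1234/4561563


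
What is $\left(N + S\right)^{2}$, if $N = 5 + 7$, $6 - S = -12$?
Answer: $900$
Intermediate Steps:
$S = 18$ ($S = 6 - -12 = 6 + 12 = 18$)
$N = 12$
$\left(N + S\right)^{2} = \left(12 + 18\right)^{2} = 30^{2} = 900$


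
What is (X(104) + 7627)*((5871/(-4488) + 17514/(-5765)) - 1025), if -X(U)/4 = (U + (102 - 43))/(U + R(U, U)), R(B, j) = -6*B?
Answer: -8803610822973977/1121177200 ≈ -7.8521e+6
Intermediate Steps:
X(U) = 4*(59 + U)/(5*U) (X(U) = -4*(U + (102 - 43))/(U - 6*U) = -4*(U + 59)/((-5*U)) = -4*(59 + U)*(-1/(5*U)) = -(-4)*(59 + U)/(5*U) = 4*(59 + U)/(5*U))
(X(104) + 7627)*((5871/(-4488) + 17514/(-5765)) - 1025) = ((4/5)*(59 + 104)/104 + 7627)*((5871/(-4488) + 17514/(-5765)) - 1025) = ((4/5)*(1/104)*163 + 7627)*((5871*(-1/4488) + 17514*(-1/5765)) - 1025) = (163/130 + 7627)*((-1957/1496 - 17514/5765) - 1025) = 991673*(-37483049/8624440 - 1025)/130 = (991673/130)*(-8877534049/8624440) = -8803610822973977/1121177200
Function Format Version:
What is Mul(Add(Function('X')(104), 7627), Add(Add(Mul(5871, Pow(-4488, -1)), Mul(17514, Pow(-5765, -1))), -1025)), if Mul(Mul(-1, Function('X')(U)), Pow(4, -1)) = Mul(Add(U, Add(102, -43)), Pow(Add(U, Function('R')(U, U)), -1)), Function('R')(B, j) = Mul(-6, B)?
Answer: Rational(-8803610822973977, 1121177200) ≈ -7.8521e+6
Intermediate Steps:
Function('X')(U) = Mul(Rational(4, 5), Pow(U, -1), Add(59, U)) (Function('X')(U) = Mul(-4, Mul(Add(U, Add(102, -43)), Pow(Add(U, Mul(-6, U)), -1))) = Mul(-4, Mul(Add(U, 59), Pow(Mul(-5, U), -1))) = Mul(-4, Mul(Add(59, U), Mul(Rational(-1, 5), Pow(U, -1)))) = Mul(-4, Mul(Rational(-1, 5), Pow(U, -1), Add(59, U))) = Mul(Rational(4, 5), Pow(U, -1), Add(59, U)))
Mul(Add(Function('X')(104), 7627), Add(Add(Mul(5871, Pow(-4488, -1)), Mul(17514, Pow(-5765, -1))), -1025)) = Mul(Add(Mul(Rational(4, 5), Pow(104, -1), Add(59, 104)), 7627), Add(Add(Mul(5871, Pow(-4488, -1)), Mul(17514, Pow(-5765, -1))), -1025)) = Mul(Add(Mul(Rational(4, 5), Rational(1, 104), 163), 7627), Add(Add(Mul(5871, Rational(-1, 4488)), Mul(17514, Rational(-1, 5765))), -1025)) = Mul(Add(Rational(163, 130), 7627), Add(Add(Rational(-1957, 1496), Rational(-17514, 5765)), -1025)) = Mul(Rational(991673, 130), Add(Rational(-37483049, 8624440), -1025)) = Mul(Rational(991673, 130), Rational(-8877534049, 8624440)) = Rational(-8803610822973977, 1121177200)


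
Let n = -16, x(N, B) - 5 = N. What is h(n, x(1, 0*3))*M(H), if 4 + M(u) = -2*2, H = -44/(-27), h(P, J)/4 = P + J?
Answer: 320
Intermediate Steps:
x(N, B) = 5 + N
h(P, J) = 4*J + 4*P (h(P, J) = 4*(P + J) = 4*(J + P) = 4*J + 4*P)
H = 44/27 (H = -44*(-1/27) = 44/27 ≈ 1.6296)
M(u) = -8 (M(u) = -4 - 2*2 = -4 - 4 = -8)
h(n, x(1, 0*3))*M(H) = (4*(5 + 1) + 4*(-16))*(-8) = (4*6 - 64)*(-8) = (24 - 64)*(-8) = -40*(-8) = 320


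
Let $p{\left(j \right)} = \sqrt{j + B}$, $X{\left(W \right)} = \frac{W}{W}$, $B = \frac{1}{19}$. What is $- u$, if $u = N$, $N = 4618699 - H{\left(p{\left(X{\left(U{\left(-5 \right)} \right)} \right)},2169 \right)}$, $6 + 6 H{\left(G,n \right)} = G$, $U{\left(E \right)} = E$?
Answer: $-4618700 + \frac{\sqrt{95}}{57} \approx -4.6187 \cdot 10^{6}$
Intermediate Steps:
$B = \frac{1}{19} \approx 0.052632$
$X{\left(W \right)} = 1$
$p{\left(j \right)} = \sqrt{\frac{1}{19} + j}$ ($p{\left(j \right)} = \sqrt{j + \frac{1}{19}} = \sqrt{\frac{1}{19} + j}$)
$H{\left(G,n \right)} = -1 + \frac{G}{6}$
$N = 4618700 - \frac{\sqrt{95}}{57}$ ($N = 4618699 - \left(-1 + \frac{\frac{1}{19} \sqrt{19 + 361 \cdot 1}}{6}\right) = 4618699 - \left(-1 + \frac{\frac{1}{19} \sqrt{19 + 361}}{6}\right) = 4618699 - \left(-1 + \frac{\frac{1}{19} \sqrt{380}}{6}\right) = 4618699 - \left(-1 + \frac{\frac{1}{19} \cdot 2 \sqrt{95}}{6}\right) = 4618699 - \left(-1 + \frac{\frac{2}{19} \sqrt{95}}{6}\right) = 4618699 - \left(-1 + \frac{\sqrt{95}}{57}\right) = 4618699 + \left(1 - \frac{\sqrt{95}}{57}\right) = 4618700 - \frac{\sqrt{95}}{57} \approx 4.6187 \cdot 10^{6}$)
$u = 4618700 - \frac{\sqrt{95}}{57} \approx 4.6187 \cdot 10^{6}$
$- u = - (4618700 - \frac{\sqrt{95}}{57}) = -4618700 + \frac{\sqrt{95}}{57}$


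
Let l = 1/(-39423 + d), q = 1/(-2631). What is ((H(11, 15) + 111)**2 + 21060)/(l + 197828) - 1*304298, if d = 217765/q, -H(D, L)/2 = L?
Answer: -34492563207511035676/113351316912263 ≈ -3.0430e+5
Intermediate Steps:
H(D, L) = -2*L
q = -1/2631 ≈ -0.00038008
d = -572939715 (d = 217765/(-1/2631) = 217765*(-2631) = -572939715)
l = -1/572979138 (l = 1/(-39423 - 572939715) = 1/(-572979138) = -1/572979138 ≈ -1.7453e-9)
((H(11, 15) + 111)**2 + 21060)/(l + 197828) - 1*304298 = ((-2*15 + 111)**2 + 21060)/(-1/572979138 + 197828) - 1*304298 = ((-30 + 111)**2 + 21060)/(113351316912263/572979138) - 304298 = (81**2 + 21060)*(572979138/113351316912263) - 304298 = (6561 + 21060)*(572979138/113351316912263) - 304298 = 27621*(572979138/113351316912263) - 304298 = 15826256770698/113351316912263 - 304298 = -34492563207511035676/113351316912263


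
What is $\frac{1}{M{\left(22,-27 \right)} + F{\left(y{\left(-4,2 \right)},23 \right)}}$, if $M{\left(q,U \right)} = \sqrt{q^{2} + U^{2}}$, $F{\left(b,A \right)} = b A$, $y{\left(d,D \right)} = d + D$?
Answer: $- \frac{46}{903} - \frac{\sqrt{1213}}{903} \approx -0.089511$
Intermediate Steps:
$y{\left(d,D \right)} = D + d$
$F{\left(b,A \right)} = A b$
$M{\left(q,U \right)} = \sqrt{U^{2} + q^{2}}$
$\frac{1}{M{\left(22,-27 \right)} + F{\left(y{\left(-4,2 \right)},23 \right)}} = \frac{1}{\sqrt{\left(-27\right)^{2} + 22^{2}} + 23 \left(2 - 4\right)} = \frac{1}{\sqrt{729 + 484} + 23 \left(-2\right)} = \frac{1}{\sqrt{1213} - 46} = \frac{1}{-46 + \sqrt{1213}}$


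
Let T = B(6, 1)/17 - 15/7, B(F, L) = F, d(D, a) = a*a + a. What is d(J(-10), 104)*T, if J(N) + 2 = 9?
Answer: -332280/17 ≈ -19546.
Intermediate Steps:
J(N) = 7 (J(N) = -2 + 9 = 7)
d(D, a) = a + a² (d(D, a) = a² + a = a + a²)
T = -213/119 (T = 6/17 - 15/7 = -213/119 ≈ -1.7899)
d(J(-10), 104)*T = (104*(1 + 104))*(-213/119) = (104*105)*(-213/119) = 10920*(-213/119) = -332280/17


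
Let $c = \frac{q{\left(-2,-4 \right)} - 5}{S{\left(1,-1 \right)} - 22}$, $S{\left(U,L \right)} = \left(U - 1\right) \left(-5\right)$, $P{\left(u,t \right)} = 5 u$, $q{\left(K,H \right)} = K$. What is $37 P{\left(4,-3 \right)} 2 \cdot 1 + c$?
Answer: $\frac{32567}{22} \approx 1480.3$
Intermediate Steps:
$S{\left(U,L \right)} = 5 - 5 U$ ($S{\left(U,L \right)} = \left(-1 + U\right) \left(-5\right) = 5 - 5 U$)
$c = \frac{7}{22}$ ($c = \frac{-2 - 5}{\left(5 - 5\right) - 22} = - \frac{7}{\left(5 - 5\right) - 22} = - \frac{7}{0 - 22} = - \frac{7}{-22} = \left(-7\right) \left(- \frac{1}{22}\right) = \frac{7}{22} \approx 0.31818$)
$37 P{\left(4,-3 \right)} 2 \cdot 1 + c = 37 \cdot 5 \cdot 4 \cdot 2 \cdot 1 + \frac{7}{22} = 37 \cdot 20 \cdot 2 \cdot 1 + \frac{7}{22} = 37 \cdot 40 \cdot 1 + \frac{7}{22} = 37 \cdot 40 + \frac{7}{22} = 1480 + \frac{7}{22} = \frac{32567}{22}$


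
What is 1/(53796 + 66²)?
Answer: 1/58152 ≈ 1.7196e-5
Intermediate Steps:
1/(53796 + 66²) = 1/(53796 + 4356) = 1/58152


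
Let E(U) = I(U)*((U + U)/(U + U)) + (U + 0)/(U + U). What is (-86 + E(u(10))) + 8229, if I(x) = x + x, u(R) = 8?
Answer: 16319/2 ≈ 8159.5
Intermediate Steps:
I(x) = 2*x
E(U) = 1/2 + 2*U (E(U) = (2*U)*((U + U)/(U + U)) + (U + 0)/(U + U) = (2*U)*((2*U)/((2*U))) + U/((2*U)) = (2*U)*((2*U)*(1/(2*U))) + U*(1/(2*U)) = (2*U)*1 + 1/2 = 2*U + 1/2 = 1/2 + 2*U)
(-86 + E(u(10))) + 8229 = (-86 + (1/2 + 2*8)) + 8229 = (-86 + (1/2 + 16)) + 8229 = (-86 + 33/2) + 8229 = -139/2 + 8229 = 16319/2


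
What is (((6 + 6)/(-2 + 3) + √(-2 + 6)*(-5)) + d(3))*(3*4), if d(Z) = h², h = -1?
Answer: 36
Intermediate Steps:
d(Z) = 1 (d(Z) = (-1)² = 1)
(((6 + 6)/(-2 + 3) + √(-2 + 6)*(-5)) + d(3))*(3*4) = (((6 + 6)/(-2 + 3) + √(-2 + 6)*(-5)) + 1)*(3*4) = ((12/1 + √4*(-5)) + 1)*12 = ((12*1 + 2*(-5)) + 1)*12 = ((12 - 10) + 1)*12 = (2 + 1)*12 = 3*12 = 36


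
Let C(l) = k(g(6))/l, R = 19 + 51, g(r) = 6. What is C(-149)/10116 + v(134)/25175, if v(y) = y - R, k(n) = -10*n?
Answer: 8164723/3162156225 ≈ 0.0025820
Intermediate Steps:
R = 70
C(l) = -60/l (C(l) = (-10*6)/l = -60/l)
v(y) = -70 + y (v(y) = y - 1*70 = y - 70 = -70 + y)
C(-149)/10116 + v(134)/25175 = -60/(-149)/10116 + (-70 + 134)/25175 = -60*(-1/149)*(1/10116) + 64*(1/25175) = (60/149)*(1/10116) + 64/25175 = 5/125607 + 64/25175 = 8164723/3162156225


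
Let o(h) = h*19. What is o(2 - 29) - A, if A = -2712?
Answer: 2199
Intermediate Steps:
o(h) = 19*h
o(2 - 29) - A = 19*(2 - 29) - 1*(-2712) = 19*(-27) + 2712 = -513 + 2712 = 2199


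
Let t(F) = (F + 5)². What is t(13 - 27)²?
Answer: 6561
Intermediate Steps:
t(F) = (5 + F)²
t(13 - 27)² = ((5 + (13 - 27))²)² = ((5 - 14)²)² = ((-9)²)² = 81² = 6561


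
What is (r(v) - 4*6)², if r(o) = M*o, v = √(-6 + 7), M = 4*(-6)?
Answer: 2304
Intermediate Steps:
M = -24
v = 1 (v = √1 = 1)
r(o) = -24*o
(r(v) - 4*6)² = (-24*1 - 4*6)² = (-24 - 24)² = (-48)² = 2304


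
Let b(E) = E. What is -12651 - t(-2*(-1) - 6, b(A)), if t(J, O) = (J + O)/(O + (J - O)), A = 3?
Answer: -50605/4 ≈ -12651.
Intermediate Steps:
t(J, O) = (J + O)/J
-12651 - t(-2*(-1) - 6, b(A)) = -12651 - ((-2*(-1) - 6) + 3)/(-2*(-1) - 6) = -12651 - ((2 - 6) + 3)/(2 - 6) = -12651 - (-4 + 3)/(-4) = -12651 - (-1)*(-1)/4 = -12651 - 1*¼ = -12651 - ¼ = -50605/4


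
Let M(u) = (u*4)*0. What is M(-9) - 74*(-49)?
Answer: 3626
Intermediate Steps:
M(u) = 0 (M(u) = (4*u)*0 = 0)
M(-9) - 74*(-49) = 0 - 74*(-49) = 0 + 3626 = 3626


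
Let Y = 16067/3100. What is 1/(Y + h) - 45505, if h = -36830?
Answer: -5194711239265/114156933 ≈ -45505.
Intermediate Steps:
Y = 16067/3100 (Y = 16067*(1/3100) = 16067/3100 ≈ 5.1829)
1/(Y + h) - 45505 = 1/(16067/3100 - 36830) - 45505 = 1/(-114156933/3100) - 45505 = -3100/114156933 - 45505 = -5194711239265/114156933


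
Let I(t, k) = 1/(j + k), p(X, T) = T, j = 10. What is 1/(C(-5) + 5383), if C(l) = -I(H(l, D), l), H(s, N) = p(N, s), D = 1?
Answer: 5/26914 ≈ 0.00018578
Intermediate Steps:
H(s, N) = s
I(t, k) = 1/(10 + k)
C(l) = -1/(10 + l)
1/(C(-5) + 5383) = 1/(-1/(10 - 5) + 5383) = 1/(-1/5 + 5383) = 1/(-1*⅕ + 5383) = 1/(-⅕ + 5383) = 1/(26914/5) = 5/26914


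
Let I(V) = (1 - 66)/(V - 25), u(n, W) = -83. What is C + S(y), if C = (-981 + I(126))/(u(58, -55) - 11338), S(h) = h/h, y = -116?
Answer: 1252667/1153521 ≈ 1.0860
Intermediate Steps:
S(h) = 1
I(V) = -65/(-25 + V)
C = 99146/1153521 (C = (-981 - 65/(-25 + 126))/(-83 - 11338) = (-981 - 65/101)/(-11421) = (-981 - 65*1/101)*(-1/11421) = (-981 - 65/101)*(-1/11421) = -99146/101*(-1/11421) = 99146/1153521 ≈ 0.085951)
C + S(y) = 99146/1153521 + 1 = 1252667/1153521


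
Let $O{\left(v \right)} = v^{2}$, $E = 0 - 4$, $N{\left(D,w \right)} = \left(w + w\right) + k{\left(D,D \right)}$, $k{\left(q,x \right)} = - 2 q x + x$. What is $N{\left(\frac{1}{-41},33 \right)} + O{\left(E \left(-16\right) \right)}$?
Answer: $\frac{6996279}{1681} \approx 4162.0$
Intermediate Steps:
$k{\left(q,x \right)} = x - 2 q x$ ($k{\left(q,x \right)} = - 2 q x + x = x - 2 q x$)
$N{\left(D,w \right)} = 2 w + D \left(1 - 2 D\right)$ ($N{\left(D,w \right)} = \left(w + w\right) + D \left(1 - 2 D\right) = 2 w + D \left(1 - 2 D\right)$)
$E = -4$
$N{\left(\frac{1}{-41},33 \right)} + O{\left(E \left(-16\right) \right)} = \left(2 \cdot 33 - \frac{-1 + \frac{2}{-41}}{-41}\right) + \left(\left(-4\right) \left(-16\right)\right)^{2} = \left(66 - - \frac{-1 + 2 \left(- \frac{1}{41}\right)}{41}\right) + 64^{2} = \left(66 - - \frac{-1 - \frac{2}{41}}{41}\right) + 4096 = \left(66 - \left(- \frac{1}{41}\right) \left(- \frac{43}{41}\right)\right) + 4096 = \left(66 - \frac{43}{1681}\right) + 4096 = \frac{110903}{1681} + 4096 = \frac{6996279}{1681}$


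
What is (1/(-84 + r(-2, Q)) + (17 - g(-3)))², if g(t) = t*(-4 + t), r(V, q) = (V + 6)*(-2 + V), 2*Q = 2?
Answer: 160801/10000 ≈ 16.080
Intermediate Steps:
Q = 1 (Q = (½)*2 = 1)
r(V, q) = (-2 + V)*(6 + V) (r(V, q) = (6 + V)*(-2 + V) = (-2 + V)*(6 + V))
(1/(-84 + r(-2, Q)) + (17 - g(-3)))² = (1/(-84 + (-12 + (-2)² + 4*(-2))) + (17 - (-3)*(-4 - 3)))² = (1/(-84 + (-12 + 4 - 8)) + (17 - (-3)*(-7)))² = (1/(-84 - 16) + (17 - 1*21))² = (1/(-100) + (17 - 21))² = (-1/100 - 4)² = (-401/100)² = 160801/10000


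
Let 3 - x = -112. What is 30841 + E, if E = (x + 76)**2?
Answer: 67322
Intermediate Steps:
x = 115 (x = 3 - 1*(-112) = 3 + 112 = 115)
E = 36481 (E = (115 + 76)**2 = 191**2 = 36481)
30841 + E = 30841 + 36481 = 67322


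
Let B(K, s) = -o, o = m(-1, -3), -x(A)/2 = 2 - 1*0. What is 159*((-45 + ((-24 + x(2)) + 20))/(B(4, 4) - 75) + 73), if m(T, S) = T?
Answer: 867345/74 ≈ 11721.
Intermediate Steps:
x(A) = -4 (x(A) = -2*(2 - 1*0) = -2*(2 + 0) = -2*2 = -4)
o = -1
B(K, s) = 1 (B(K, s) = -1*(-1) = 1)
159*((-45 + ((-24 + x(2)) + 20))/(B(4, 4) - 75) + 73) = 159*((-45 + ((-24 - 4) + 20))/(1 - 75) + 73) = 159*((-45 + (-28 + 20))/(-74) + 73) = 159*((-45 - 8)*(-1/74) + 73) = 159*(-53*(-1/74) + 73) = 159*(53/74 + 73) = 159*(5455/74) = 867345/74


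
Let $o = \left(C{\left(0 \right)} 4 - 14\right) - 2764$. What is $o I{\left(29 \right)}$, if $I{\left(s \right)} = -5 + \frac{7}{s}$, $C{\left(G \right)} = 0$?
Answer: $\frac{383364}{29} \approx 13219.0$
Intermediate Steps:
$o = -2778$ ($o = \left(0 \cdot 4 - 14\right) - 2764 = \left(0 - 14\right) - 2764 = -14 - 2764 = -2778$)
$o I{\left(29 \right)} = - 2778 \left(-5 + \frac{7}{29}\right) = \left(-2778\right) \left(- \frac{138}{29}\right) = \frac{383364}{29}$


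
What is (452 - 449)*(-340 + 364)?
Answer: 72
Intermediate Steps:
(452 - 449)*(-340 + 364) = 3*24 = 72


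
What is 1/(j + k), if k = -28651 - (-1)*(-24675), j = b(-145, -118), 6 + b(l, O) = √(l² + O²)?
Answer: -53332/2844267275 - √34949/2844267275 ≈ -1.8816e-5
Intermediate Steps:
b(l, O) = -6 + √(O² + l²) (b(l, O) = -6 + √(l² + O²) = -6 + √(O² + l²))
j = -6 + √34949 (j = -6 + √((-118)² + (-145)²) = -6 + √(13924 + 21025) = -6 + √34949 ≈ 180.95)
k = -53326 (k = -28651 - 1*24675 = -28651 - 24675 = -53326)
1/(j + k) = 1/((-6 + √34949) - 53326) = 1/(-53332 + √34949)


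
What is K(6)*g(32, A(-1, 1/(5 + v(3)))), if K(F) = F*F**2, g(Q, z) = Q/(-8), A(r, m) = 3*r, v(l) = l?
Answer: -864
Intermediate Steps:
g(Q, z) = -Q/8 (g(Q, z) = Q*(-1/8) = -Q/8)
K(F) = F**3
K(6)*g(32, A(-1, 1/(5 + v(3)))) = 6**3*(-1/8*32) = 216*(-4) = -864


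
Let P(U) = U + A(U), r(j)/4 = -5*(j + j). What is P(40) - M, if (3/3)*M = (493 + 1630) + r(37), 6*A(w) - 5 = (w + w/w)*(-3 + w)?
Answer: -1048/3 ≈ -349.33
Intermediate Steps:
A(w) = ⅚ + (1 + w)*(-3 + w)/6 (A(w) = ⅚ + ((w + w/w)*(-3 + w))/6 = ⅚ + ((w + 1)*(-3 + w))/6 = ⅚ + ((1 + w)*(-3 + w))/6 = ⅚ + (1 + w)*(-3 + w)/6)
r(j) = -40*j (r(j) = 4*(-5*(j + j)) = 4*(-10*j) = -40*j)
P(U) = ⅓ + U²/6 + 2*U/3 (P(U) = U + (⅓ - U/3 + U²/6) = ⅓ + U²/6 + 2*U/3)
M = 643 (M = (493 + 1630) - 40*37 = 2123 - 1480 = 643)
P(40) - M = (⅓ + (⅙)*40² + (⅔)*40) - 1*643 = (⅓ + (⅙)*1600 + 80/3) - 643 = (⅓ + 800/3 + 80/3) - 643 = 881/3 - 643 = -1048/3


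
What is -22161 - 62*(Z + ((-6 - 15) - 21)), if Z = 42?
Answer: -22161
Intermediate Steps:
-22161 - 62*(Z + ((-6 - 15) - 21)) = -22161 - 62*(42 + ((-6 - 15) - 21)) = -22161 - 62*(42 + (-21 - 21)) = -22161 - 62*(42 - 42) = -22161 - 62*0 = -22161 + 0 = -22161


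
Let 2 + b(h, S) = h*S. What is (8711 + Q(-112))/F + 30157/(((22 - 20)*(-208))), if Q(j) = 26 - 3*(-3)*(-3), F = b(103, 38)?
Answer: -14293853/203424 ≈ -70.266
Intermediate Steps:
b(h, S) = -2 + S*h (b(h, S) = -2 + h*S = -2 + S*h)
F = 3912 (F = -2 + 38*103 = -2 + 3914 = 3912)
Q(j) = -1 (Q(j) = 26 + 9*(-3) = 26 - 27 = -1)
(8711 + Q(-112))/F + 30157/(((22 - 20)*(-208))) = (8711 - 1)/3912 + 30157/(((22 - 20)*(-208))) = 8710*(1/3912) + 30157/((2*(-208))) = 4355/1956 + 30157/(-416) = 4355/1956 + 30157*(-1/416) = 4355/1956 - 30157/416 = -14293853/203424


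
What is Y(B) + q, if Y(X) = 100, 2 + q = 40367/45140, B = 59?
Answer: 120651/1220 ≈ 98.894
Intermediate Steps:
q = -1349/1220 (q = -2 + 40367/45140 = -2 + 40367*(1/45140) = -2 + 1091/1220 = -1349/1220 ≈ -1.1057)
Y(B) + q = 100 - 1349/1220 = 120651/1220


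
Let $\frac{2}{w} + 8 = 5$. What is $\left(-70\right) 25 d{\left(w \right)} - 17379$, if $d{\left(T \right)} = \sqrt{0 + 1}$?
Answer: $-19129$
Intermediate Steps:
$w = - \frac{2}{3}$ ($w = \frac{2}{-8 + 5} = \frac{2}{-3} = 2 \left(- \frac{1}{3}\right) = - \frac{2}{3} \approx -0.66667$)
$d{\left(T \right)} = 1$ ($d{\left(T \right)} = \sqrt{1} = 1$)
$\left(-70\right) 25 d{\left(w \right)} - 17379 = \left(-70\right) 25 \cdot 1 - 17379 = \left(-1750\right) 1 - 17379 = -1750 - 17379 = -19129$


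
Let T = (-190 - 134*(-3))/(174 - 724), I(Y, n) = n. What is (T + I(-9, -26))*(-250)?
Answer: 72560/11 ≈ 6596.4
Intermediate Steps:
T = -106/275 (T = (-190 + 402)/(-550) = 212*(-1/550) = -106/275 ≈ -0.38545)
(T + I(-9, -26))*(-250) = (-106/275 - 26)*(-250) = -7256/275*(-250) = 72560/11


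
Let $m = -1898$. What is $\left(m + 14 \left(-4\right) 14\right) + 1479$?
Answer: $-1203$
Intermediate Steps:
$\left(m + 14 \left(-4\right) 14\right) + 1479 = \left(-1898 + 14 \left(-4\right) 14\right) + 1479 = \left(-1898 - 784\right) + 1479 = -2682 + 1479 = -1203$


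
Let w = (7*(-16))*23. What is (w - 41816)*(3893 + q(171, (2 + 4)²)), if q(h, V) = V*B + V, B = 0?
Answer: -174416168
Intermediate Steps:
w = -2576 (w = -112*23 = -2576)
q(h, V) = V (q(h, V) = V*0 + V = 0 + V = V)
(w - 41816)*(3893 + q(171, (2 + 4)²)) = (-2576 - 41816)*(3893 + (2 + 4)²) = -44392*(3893 + 6²) = -44392*(3893 + 36) = -44392*3929 = -174416168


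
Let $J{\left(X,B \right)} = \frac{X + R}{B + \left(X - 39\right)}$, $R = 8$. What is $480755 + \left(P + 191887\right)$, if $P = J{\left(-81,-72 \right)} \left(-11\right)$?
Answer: $\frac{129146461}{192} \approx 6.7264 \cdot 10^{5}$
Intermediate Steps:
$J{\left(X,B \right)} = \frac{8 + X}{-39 + B + X}$ ($J{\left(X,B \right)} = \frac{X + 8}{B + \left(X - 39\right)} = \frac{8 + X}{B + \left(-39 + X\right)} = \frac{8 + X}{-39 + B + X}$)
$P = - \frac{803}{192}$ ($P = \frac{8 - 81}{-39 - 72 - 81} \left(-11\right) = \frac{1}{-192} \left(-73\right) \left(-11\right) = \left(- \frac{1}{192}\right) \left(-73\right) \left(-11\right) = \frac{73}{192} \left(-11\right) = - \frac{803}{192} \approx -4.1823$)
$480755 + \left(P + 191887\right) = 480755 + \left(- \frac{803}{192} + 191887\right) = 480755 + \frac{36841501}{192} = \frac{129146461}{192}$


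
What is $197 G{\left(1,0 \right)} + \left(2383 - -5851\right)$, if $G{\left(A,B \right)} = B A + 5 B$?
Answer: $8234$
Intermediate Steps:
$G{\left(A,B \right)} = 5 B + A B$ ($G{\left(A,B \right)} = A B + 5 B = 5 B + A B$)
$197 G{\left(1,0 \right)} + \left(2383 - -5851\right) = 197 \cdot 0 \left(5 + 1\right) + \left(2383 - -5851\right) = 197 \cdot 0 \cdot 6 + \left(2383 + 5851\right) = 197 \cdot 0 + 8234 = 0 + 8234 = 8234$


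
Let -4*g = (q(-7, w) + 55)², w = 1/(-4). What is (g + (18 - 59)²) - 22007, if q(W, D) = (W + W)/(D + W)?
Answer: -71102465/3364 ≈ -21136.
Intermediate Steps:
w = -¼ ≈ -0.25000
q(W, D) = 2*W/(D + W) (q(W, D) = (2*W)/(D + W) = 2*W/(D + W))
g = -2725801/3364 (g = -(2*(-7)/(-¼ - 7) + 55)²/4 = -(2*(-7)/(-29/4) + 55)²/4 = -(2*(-7)*(-4/29) + 55)²/4 = -(56/29 + 55)²/4 = -(1651/29)²/4 = -¼*2725801/841 = -2725801/3364 ≈ -810.29)
(g + (18 - 59)²) - 22007 = (-2725801/3364 + (18 - 59)²) - 22007 = (-2725801/3364 + (-41)²) - 22007 = (-2725801/3364 + 1681) - 22007 = 2929083/3364 - 22007 = -71102465/3364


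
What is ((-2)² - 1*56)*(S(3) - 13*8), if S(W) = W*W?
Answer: 4940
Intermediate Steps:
S(W) = W²
((-2)² - 1*56)*(S(3) - 13*8) = ((-2)² - 1*56)*(3² - 13*8) = (4 - 56)*(9 - 104) = -52*(-95) = 4940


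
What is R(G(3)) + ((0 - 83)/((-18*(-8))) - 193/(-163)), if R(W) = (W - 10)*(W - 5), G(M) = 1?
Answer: 859255/23472 ≈ 36.608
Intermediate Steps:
R(W) = (-10 + W)*(-5 + W)
R(G(3)) + ((0 - 83)/((-18*(-8))) - 193/(-163)) = (50 + 1**2 - 15*1) + ((0 - 83)/((-18*(-8))) - 193/(-163)) = (50 + 1 - 15) + (-83/144 - 193*(-1/163)) = 36 + (-83*1/144 + 193/163) = 36 + (-83/144 + 193/163) = 36 + 14263/23472 = 859255/23472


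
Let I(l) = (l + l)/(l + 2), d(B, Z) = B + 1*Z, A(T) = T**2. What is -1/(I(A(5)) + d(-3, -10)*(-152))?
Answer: -27/53402 ≈ -0.00050560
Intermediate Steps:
d(B, Z) = B + Z
I(l) = 2*l/(2 + l) (I(l) = (2*l)/(2 + l) = 2*l/(2 + l))
-1/(I(A(5)) + d(-3, -10)*(-152)) = -1/(2*5**2/(2 + 5**2) + (-3 - 10)*(-152)) = -1/(2*25/(2 + 25) - 13*(-152)) = -1/(2*25/27 + 1976) = -1/(2*25*(1/27) + 1976) = -1/(50/27 + 1976) = -1/53402/27 = -1*27/53402 = -27/53402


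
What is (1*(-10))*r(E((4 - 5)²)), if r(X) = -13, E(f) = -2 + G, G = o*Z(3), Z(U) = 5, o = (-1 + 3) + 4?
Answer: 130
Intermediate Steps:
o = 6 (o = 2 + 4 = 6)
G = 30 (G = 6*5 = 30)
E(f) = 28 (E(f) = -2 + 30 = 28)
(1*(-10))*r(E((4 - 5)²)) = (1*(-10))*(-13) = -10*(-13) = 130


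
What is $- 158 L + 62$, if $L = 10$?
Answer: $-1518$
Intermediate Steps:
$- 158 L + 62 = \left(-158\right) 10 + 62 = -1580 + 62 = -1518$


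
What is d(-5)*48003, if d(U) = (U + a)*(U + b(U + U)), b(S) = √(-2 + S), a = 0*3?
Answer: 1200075 - 480030*I*√3 ≈ 1.2001e+6 - 8.3144e+5*I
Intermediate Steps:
a = 0
d(U) = U*(U + √(-2 + 2*U)) (d(U) = (U + 0)*(U + √(-2 + (U + U))) = U*(U + √(-2 + 2*U)))
d(-5)*48003 = -5*(-5 + √(-2 + 2*(-5)))*48003 = -5*(-5 + √(-2 - 10))*48003 = -5*(-5 + √(-12))*48003 = -5*(-5 + 2*I*√3)*48003 = (25 - 10*I*√3)*48003 = 1200075 - 480030*I*√3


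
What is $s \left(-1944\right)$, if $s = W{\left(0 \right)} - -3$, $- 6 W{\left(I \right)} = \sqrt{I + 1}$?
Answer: $-5508$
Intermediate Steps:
$W{\left(I \right)} = - \frac{\sqrt{1 + I}}{6}$ ($W{\left(I \right)} = - \frac{\sqrt{I + 1}}{6} = - \frac{\sqrt{1 + I}}{6}$)
$s = \frac{17}{6}$ ($s = - \frac{\sqrt{1 + 0}}{6} - -3 = - \frac{\sqrt{1}}{6} + 3 = \left(- \frac{1}{6}\right) 1 + 3 = - \frac{1}{6} + 3 = \frac{17}{6} \approx 2.8333$)
$s \left(-1944\right) = \frac{17}{6} \left(-1944\right) = -5508$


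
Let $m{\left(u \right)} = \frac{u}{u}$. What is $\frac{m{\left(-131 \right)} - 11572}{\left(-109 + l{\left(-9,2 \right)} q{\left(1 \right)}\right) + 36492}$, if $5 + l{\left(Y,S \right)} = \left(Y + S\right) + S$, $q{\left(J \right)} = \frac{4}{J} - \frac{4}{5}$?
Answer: $- \frac{551}{1731} \approx -0.31831$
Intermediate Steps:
$m{\left(u \right)} = 1$
$q{\left(J \right)} = - \frac{4}{5} + \frac{4}{J}$ ($q{\left(J \right)} = \frac{4}{J} - \frac{4}{5} = - \frac{4}{5} + \frac{4}{J}$)
$l{\left(Y,S \right)} = -5 + Y + 2 S$ ($l{\left(Y,S \right)} = -5 + \left(\left(Y + S\right) + S\right) = -5 + \left(\left(S + Y\right) + S\right) = -5 + \left(Y + 2 S\right) = -5 + Y + 2 S$)
$\frac{m{\left(-131 \right)} - 11572}{\left(-109 + l{\left(-9,2 \right)} q{\left(1 \right)}\right) + 36492} = \frac{1 - 11572}{\left(-109 + \left(-5 - 9 + 2 \cdot 2\right) \left(- \frac{4}{5} + \frac{4}{1}\right)\right) + 36492} = - \frac{11571}{\left(-109 + \left(-5 - 9 + 4\right) \left(- \frac{4}{5} + 4 \cdot 1\right)\right) + 36492} = - \frac{11571}{\left(-109 - 10 \left(- \frac{4}{5} + 4\right)\right) + 36492} = - \frac{11571}{\left(-109 - 32\right) + 36492} = - \frac{11571}{-141 + 36492} = - \frac{11571}{36351} = \left(-11571\right) \frac{1}{36351} = - \frac{551}{1731}$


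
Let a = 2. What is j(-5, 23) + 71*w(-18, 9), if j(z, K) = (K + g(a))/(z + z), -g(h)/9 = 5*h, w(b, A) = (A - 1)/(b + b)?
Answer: -817/90 ≈ -9.0778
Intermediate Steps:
w(b, A) = (-1 + A)/(2*b) (w(b, A) = (-1 + A)/((2*b)) = (-1 + A)*(1/(2*b)) = (-1 + A)/(2*b))
g(h) = -45*h
j(z, K) = (-90 + K)/(2*z) (j(z, K) = (K - 45*2)/(z + z) = (K - 90)/((2*z)) = (-90 + K)*(1/(2*z)) = (-90 + K)/(2*z))
j(-5, 23) + 71*w(-18, 9) = (½)*(-90 + 23)/(-5) + 71*((½)*(-1 + 9)/(-18)) = (½)*(-⅕)*(-67) + 71*((½)*(-1/18)*8) = 67/10 + 71*(-2/9) = 67/10 - 142/9 = -817/90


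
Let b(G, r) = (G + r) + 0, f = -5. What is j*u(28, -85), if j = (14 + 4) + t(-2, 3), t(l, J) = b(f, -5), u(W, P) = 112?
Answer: 896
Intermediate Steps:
b(G, r) = G + r
t(l, J) = -10 (t(l, J) = -5 - 5 = -10)
j = 8 (j = (14 + 4) - 10 = 18 - 10 = 8)
j*u(28, -85) = 8*112 = 896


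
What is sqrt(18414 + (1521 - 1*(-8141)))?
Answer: 2*sqrt(7019) ≈ 167.56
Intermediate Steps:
sqrt(18414 + (1521 - 1*(-8141))) = sqrt(18414 + (1521 + 8141)) = sqrt(18414 + 9662) = sqrt(28076) = 2*sqrt(7019)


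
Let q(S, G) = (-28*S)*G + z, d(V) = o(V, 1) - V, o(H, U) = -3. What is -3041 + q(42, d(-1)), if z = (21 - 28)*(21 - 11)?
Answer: -759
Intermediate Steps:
z = -70 (z = -7*10 = -70)
d(V) = -3 - V
q(S, G) = -70 - 28*G*S (q(S, G) = (-28*S)*G - 70 = -28*G*S - 70 = -70 - 28*G*S)
-3041 + q(42, d(-1)) = -3041 + (-70 - 28*(-3 - 1*(-1))*42) = -3041 + (-70 - 28*(-3 + 1)*42) = -3041 + (-70 - 28*(-2)*42) = -3041 + (-70 + 2352) = -3041 + 2282 = -759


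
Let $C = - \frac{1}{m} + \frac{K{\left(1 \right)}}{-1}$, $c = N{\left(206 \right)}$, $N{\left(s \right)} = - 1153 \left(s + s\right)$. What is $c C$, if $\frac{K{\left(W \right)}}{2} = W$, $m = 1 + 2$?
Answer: $\frac{3325252}{3} \approx 1.1084 \cdot 10^{6}$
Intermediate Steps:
$m = 3$
$K{\left(W \right)} = 2 W$
$N{\left(s \right)} = - 2306 s$ ($N{\left(s \right)} = - 1153 \cdot 2 s = - 2306 s$)
$c = -475036$ ($c = \left(-2306\right) 206 = -475036$)
$C = - \frac{7}{3}$ ($C = - \frac{1}{3} + \frac{2 \cdot 1}{-1} = \left(-1\right) \frac{1}{3} + 2 \left(-1\right) = - \frac{1}{3} - 2 = - \frac{7}{3} \approx -2.3333$)
$c C = \left(-475036\right) \left(- \frac{7}{3}\right) = \frac{3325252}{3}$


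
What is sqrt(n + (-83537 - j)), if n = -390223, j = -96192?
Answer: 12*I*sqrt(2622) ≈ 614.47*I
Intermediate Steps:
sqrt(n + (-83537 - j)) = sqrt(-390223 + (-83537 - 1*(-96192))) = sqrt(-390223 + (-83537 + 96192)) = sqrt(-390223 + 12655) = sqrt(-377568) = 12*I*sqrt(2622)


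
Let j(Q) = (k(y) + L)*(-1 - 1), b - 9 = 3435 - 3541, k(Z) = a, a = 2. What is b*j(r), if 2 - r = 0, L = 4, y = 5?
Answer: 1164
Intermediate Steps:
r = 2 (r = 2 - 1*0 = 2 + 0 = 2)
k(Z) = 2
b = -97 (b = 9 + (3435 - 3541) = 9 - 106 = -97)
j(Q) = -12 (j(Q) = (2 + 4)*(-1 - 1) = 6*(-2) = -12)
b*j(r) = -97*(-12) = 1164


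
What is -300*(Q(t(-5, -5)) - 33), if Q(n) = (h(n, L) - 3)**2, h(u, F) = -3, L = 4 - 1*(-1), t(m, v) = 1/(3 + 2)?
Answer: -900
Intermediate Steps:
t(m, v) = 1/5
L = 5 (L = 4 + 1 = 5)
Q(n) = 36 (Q(n) = (-3 - 3)**2 = (-6)**2 = 36)
-300*(Q(t(-5, -5)) - 33) = -300*(36 - 33) = -300*3 = -900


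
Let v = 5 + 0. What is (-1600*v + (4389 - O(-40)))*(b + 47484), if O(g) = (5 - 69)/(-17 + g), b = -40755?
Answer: -461813513/19 ≈ -2.4306e+7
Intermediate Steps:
O(g) = -64/(-17 + g)
v = 5
(-1600*v + (4389 - O(-40)))*(b + 47484) = (-1600*5 + (4389 - (-64)/(-17 - 40)))*(-40755 + 47484) = (-8000 + (4389 - (-64)/(-57)))*6729 = (-8000 + (4389 - (-64)*(-1)/57))*6729 = (-8000 + (4389 - 1*64/57))*6729 = (-8000 + (4389 - 64/57))*6729 = (-8000 + 250109/57)*6729 = -205891/57*6729 = -461813513/19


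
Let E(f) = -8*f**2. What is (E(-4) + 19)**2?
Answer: 11881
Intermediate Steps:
(E(-4) + 19)**2 = (-8*(-4)**2 + 19)**2 = (-8*16 + 19)**2 = (-128 + 19)**2 = (-109)**2 = 11881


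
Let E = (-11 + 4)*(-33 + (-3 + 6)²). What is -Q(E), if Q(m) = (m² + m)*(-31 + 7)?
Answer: 681408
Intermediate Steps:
E = 168 (E = -7*(-33 + 3²) = -7*(-33 + 9) = -7*(-24) = 168)
Q(m) = -24*m - 24*m² (Q(m) = (m + m²)*(-24) = -24*m - 24*m²)
-Q(E) = -(-24)*168*(1 + 168) = -(-24)*168*169 = -1*(-681408) = 681408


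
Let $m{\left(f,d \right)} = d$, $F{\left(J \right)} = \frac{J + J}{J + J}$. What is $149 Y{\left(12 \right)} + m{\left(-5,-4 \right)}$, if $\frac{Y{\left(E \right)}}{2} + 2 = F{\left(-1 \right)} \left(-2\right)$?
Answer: $-1196$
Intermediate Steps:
$F{\left(J \right)} = 1$ ($F{\left(J \right)} = \frac{2 J}{2 J} = 2 J \frac{1}{2 J} = 1$)
$Y{\left(E \right)} = -8$ ($Y{\left(E \right)} = -4 + 2 \cdot 1 \left(-2\right) = -4 + 2 \left(-2\right) = -4 - 4 = -8$)
$149 Y{\left(12 \right)} + m{\left(-5,-4 \right)} = 149 \left(-8\right) - 4 = -1192 - 4 = -1196$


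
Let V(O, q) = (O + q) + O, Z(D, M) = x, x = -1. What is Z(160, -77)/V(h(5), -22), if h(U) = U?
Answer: 1/12 ≈ 0.083333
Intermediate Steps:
Z(D, M) = -1
V(O, q) = q + 2*O
Z(160, -77)/V(h(5), -22) = -1/(-22 + 2*5) = -1/(-22 + 10) = -1/(-12) = -1*(-1/12) = 1/12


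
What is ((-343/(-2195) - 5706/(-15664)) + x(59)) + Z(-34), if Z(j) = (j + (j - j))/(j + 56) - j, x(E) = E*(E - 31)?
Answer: 2633346461/1562840 ≈ 1685.0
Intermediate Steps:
x(E) = E*(-31 + E)
Z(j) = -j + j/(56 + j) (Z(j) = (j + 0)/(56 + j) - j = j/(56 + j) - j = -j + j/(56 + j))
((-343/(-2195) - 5706/(-15664)) + x(59)) + Z(-34) = ((-343/(-2195) - 5706/(-15664)) + 59*(-31 + 59)) - 1*(-34)*(55 - 34)/(56 - 34) = ((-343*(-1/2195) - 5706*(-1/15664)) + 59*28) - 1*(-34)*21/22 = ((343/2195 + 2853/7832) + 1652) - 1*(-34)*1/22*21 = (8948711/17191240 + 1652) + 357/11 = 28408877191/17191240 + 357/11 = 2633346461/1562840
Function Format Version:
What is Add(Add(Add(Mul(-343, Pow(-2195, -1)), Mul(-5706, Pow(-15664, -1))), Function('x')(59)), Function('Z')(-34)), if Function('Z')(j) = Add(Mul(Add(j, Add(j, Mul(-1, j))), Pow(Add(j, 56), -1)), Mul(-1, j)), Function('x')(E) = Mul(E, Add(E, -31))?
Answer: Rational(2633346461, 1562840) ≈ 1685.0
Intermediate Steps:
Function('x')(E) = Mul(E, Add(-31, E))
Function('Z')(j) = Add(Mul(-1, j), Mul(j, Pow(Add(56, j), -1))) (Function('Z')(j) = Add(Mul(Add(j, 0), Pow(Add(56, j), -1)), Mul(-1, j)) = Add(Mul(j, Pow(Add(56, j), -1)), Mul(-1, j)) = Add(Mul(-1, j), Mul(j, Pow(Add(56, j), -1))))
Add(Add(Add(Mul(-343, Pow(-2195, -1)), Mul(-5706, Pow(-15664, -1))), Function('x')(59)), Function('Z')(-34)) = Add(Add(Add(Mul(-343, Pow(-2195, -1)), Mul(-5706, Pow(-15664, -1))), Mul(59, Add(-31, 59))), Mul(-1, -34, Pow(Add(56, -34), -1), Add(55, -34))) = Add(Add(Add(Mul(-343, Rational(-1, 2195)), Mul(-5706, Rational(-1, 15664))), Mul(59, 28)), Mul(-1, -34, Pow(22, -1), 21)) = Add(Add(Add(Rational(343, 2195), Rational(2853, 7832)), 1652), Mul(-1, -34, Rational(1, 22), 21)) = Add(Add(Rational(8948711, 17191240), 1652), Rational(357, 11)) = Add(Rational(28408877191, 17191240), Rational(357, 11)) = Rational(2633346461, 1562840)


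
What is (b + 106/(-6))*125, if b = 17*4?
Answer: 18875/3 ≈ 6291.7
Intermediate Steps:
b = 68
(b + 106/(-6))*125 = (68 + 106/(-6))*125 = (68 + 106*(-1/6))*125 = (68 - 53/3)*125 = (151/3)*125 = 18875/3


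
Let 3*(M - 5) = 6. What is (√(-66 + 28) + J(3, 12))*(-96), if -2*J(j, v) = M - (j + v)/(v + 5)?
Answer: 4992/17 - 96*I*√38 ≈ 293.65 - 591.78*I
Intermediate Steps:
M = 7 (M = 5 + (⅓)*6 = 5 + 2 = 7)
J(j, v) = -7/2 + (j + v)/(2*(5 + v)) (J(j, v) = -(7 - (j + v)/(v + 5))/2 = -(7 - (j + v)/(5 + v))/2 = -7/2 + (j + v)/(2*(5 + v)))
(√(-66 + 28) + J(3, 12))*(-96) = (√(-66 + 28) + (-35 + 3 - 6*12)/(2*(5 + 12)))*(-96) = (√(-38) + (½)*(-35 + 3 - 72)/17)*(-96) = (I*√38 + (½)*(1/17)*(-104))*(-96) = (I*√38 - 52/17)*(-96) = (-52/17 + I*√38)*(-96) = 4992/17 - 96*I*√38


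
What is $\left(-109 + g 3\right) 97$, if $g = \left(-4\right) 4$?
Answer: $-15229$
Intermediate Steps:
$g = -16$
$\left(-109 + g 3\right) 97 = \left(-109 - 48\right) 97 = \left(-157\right) 97 = -15229$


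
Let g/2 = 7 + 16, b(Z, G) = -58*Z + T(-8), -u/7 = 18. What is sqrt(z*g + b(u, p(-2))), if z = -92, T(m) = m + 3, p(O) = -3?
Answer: sqrt(3071) ≈ 55.417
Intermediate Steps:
T(m) = 3 + m
u = -126 (u = -7*18 = -126)
b(Z, G) = -5 - 58*Z (b(Z, G) = -58*Z + (3 - 8) = -58*Z - 5 = -5 - 58*Z)
g = 46 (g = 2*(7 + 16) = 2*23 = 46)
sqrt(z*g + b(u, p(-2))) = sqrt(-92*46 + (-5 - 58*(-126))) = sqrt(-4232 + (-5 + 7308)) = sqrt(-4232 + 7303) = sqrt(3071)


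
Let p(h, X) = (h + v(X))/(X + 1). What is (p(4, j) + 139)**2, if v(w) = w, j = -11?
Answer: 1951609/100 ≈ 19516.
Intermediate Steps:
p(h, X) = (X + h)/(1 + X) (p(h, X) = (h + X)/(X + 1) = (X + h)/(1 + X))
(p(4, j) + 139)**2 = ((-11 + 4)/(1 - 11) + 139)**2 = (-7/(-10) + 139)**2 = (-1/10*(-7) + 139)**2 = (7/10 + 139)**2 = (1397/10)**2 = 1951609/100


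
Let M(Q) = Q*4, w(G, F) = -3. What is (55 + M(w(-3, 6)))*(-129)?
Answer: -5547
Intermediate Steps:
M(Q) = 4*Q
(55 + M(w(-3, 6)))*(-129) = (55 + 4*(-3))*(-129) = (55 - 12)*(-129) = 43*(-129) = -5547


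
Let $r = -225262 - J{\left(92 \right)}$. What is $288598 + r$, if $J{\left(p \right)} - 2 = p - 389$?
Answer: $63631$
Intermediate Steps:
$J{\left(p \right)} = -387 + p$ ($J{\left(p \right)} = 2 + \left(p - 389\right) = 2 + \left(-389 + p\right) = -387 + p$)
$r = -224967$ ($r = -225262 - \left(-387 + 92\right) = -225262 - -295 = -225262 + 295 = -224967$)
$288598 + r = 288598 - 224967 = 63631$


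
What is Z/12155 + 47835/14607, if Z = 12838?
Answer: 85439899/19727565 ≈ 4.3310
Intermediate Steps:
Z/12155 + 47835/14607 = 12838/12155 + 47835/14607 = 12838*(1/12155) + 47835*(1/14607) = 12838/12155 + 5315/1623 = 85439899/19727565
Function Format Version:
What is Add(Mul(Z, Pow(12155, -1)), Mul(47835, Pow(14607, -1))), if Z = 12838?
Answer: Rational(85439899, 19727565) ≈ 4.3310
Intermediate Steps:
Add(Mul(Z, Pow(12155, -1)), Mul(47835, Pow(14607, -1))) = Add(Mul(12838, Pow(12155, -1)), Mul(47835, Pow(14607, -1))) = Add(Mul(12838, Rational(1, 12155)), Mul(47835, Rational(1, 14607))) = Add(Rational(12838, 12155), Rational(5315, 1623)) = Rational(85439899, 19727565)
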